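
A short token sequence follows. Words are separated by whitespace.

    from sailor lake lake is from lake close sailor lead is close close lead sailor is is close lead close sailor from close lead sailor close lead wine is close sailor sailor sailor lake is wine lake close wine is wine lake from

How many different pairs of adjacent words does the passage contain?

27

43 tokens → 42 bigram windows in total.
Repeated bigrams (each contributes count−1 duplicates):
  close lead: 4
  close sailor: 3
  is close: 3
  is wine: 2
  lake close: 2
  lake is: 2
  lead sailor: 2
  sailor lake: 2
  … (3 more repeated)
15 duplicate windows → 42 − 15 = 27 distinct.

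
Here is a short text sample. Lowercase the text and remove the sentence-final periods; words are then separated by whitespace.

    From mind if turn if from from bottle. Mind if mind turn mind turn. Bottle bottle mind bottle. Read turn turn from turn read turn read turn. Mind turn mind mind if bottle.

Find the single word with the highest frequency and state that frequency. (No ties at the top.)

Unigram frequencies (highest first):
  turn: 9
  mind: 8
  bottle: 5
  from: 4
  if: 4
  read: 3

"turn", 9 times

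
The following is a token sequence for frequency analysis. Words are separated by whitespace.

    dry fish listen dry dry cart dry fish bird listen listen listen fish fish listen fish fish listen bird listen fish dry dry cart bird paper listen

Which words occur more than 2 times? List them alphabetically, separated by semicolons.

Unigram counts meeting the condition (more than 2 times):
  bird: 3
  dry: 6
  fish: 7
  listen: 8

bird; dry; fish; listen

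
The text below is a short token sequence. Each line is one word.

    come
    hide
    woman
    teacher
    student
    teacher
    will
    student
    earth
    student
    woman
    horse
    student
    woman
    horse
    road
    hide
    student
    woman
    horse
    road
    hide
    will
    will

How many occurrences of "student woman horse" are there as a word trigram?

Scanning the 22 overlapping trigram windows for "student woman horse":
  position 10–12: student woman horse
  position 13–15: student woman horse
  position 18–20: student woman horse

3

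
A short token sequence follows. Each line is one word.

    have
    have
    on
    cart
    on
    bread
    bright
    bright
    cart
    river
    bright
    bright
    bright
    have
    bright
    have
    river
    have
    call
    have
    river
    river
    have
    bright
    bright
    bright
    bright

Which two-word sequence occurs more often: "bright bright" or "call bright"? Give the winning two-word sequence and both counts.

"bright bright" (6 vs 0)

"bright bright": 6 occurrences
"call bright": 0 occurrences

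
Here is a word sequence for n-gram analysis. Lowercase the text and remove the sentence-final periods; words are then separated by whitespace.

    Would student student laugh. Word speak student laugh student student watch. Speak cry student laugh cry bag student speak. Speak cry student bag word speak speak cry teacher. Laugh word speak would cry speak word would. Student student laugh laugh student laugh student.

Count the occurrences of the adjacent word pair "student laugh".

5

Scanning the 42 overlapping bigram windows for "student laugh":
  position 3–4: student laugh
  position 7–8: student laugh
  position 14–15: student laugh
  position 38–39: student laugh
  position 41–42: student laugh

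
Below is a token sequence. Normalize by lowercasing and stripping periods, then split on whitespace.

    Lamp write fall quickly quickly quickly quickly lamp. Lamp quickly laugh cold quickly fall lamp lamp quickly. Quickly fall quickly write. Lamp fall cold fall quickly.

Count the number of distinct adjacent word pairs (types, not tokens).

17

26 tokens → 25 bigram windows in total.
Repeated bigrams (each contributes count−1 duplicates):
  quickly quickly: 4
  fall quickly: 3
  lamp lamp: 2
  lamp quickly: 2
  quickly fall: 2
8 duplicate windows → 25 − 8 = 17 distinct.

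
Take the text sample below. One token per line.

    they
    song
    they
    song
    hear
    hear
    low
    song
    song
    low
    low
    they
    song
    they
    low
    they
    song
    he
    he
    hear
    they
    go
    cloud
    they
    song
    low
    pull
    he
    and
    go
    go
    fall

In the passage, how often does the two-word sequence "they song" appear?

5

Scanning the 31 overlapping bigram windows for "they song":
  position 1–2: they song
  position 3–4: they song
  position 12–13: they song
  position 16–17: they song
  position 24–25: they song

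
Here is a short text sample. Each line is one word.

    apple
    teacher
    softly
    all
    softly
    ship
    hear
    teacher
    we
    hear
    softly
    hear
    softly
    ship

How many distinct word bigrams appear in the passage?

11

14 tokens → 13 bigram windows in total.
Repeated bigrams (each contributes count−1 duplicates):
  hear softly: 2
  softly ship: 2
2 duplicate windows → 13 − 2 = 11 distinct.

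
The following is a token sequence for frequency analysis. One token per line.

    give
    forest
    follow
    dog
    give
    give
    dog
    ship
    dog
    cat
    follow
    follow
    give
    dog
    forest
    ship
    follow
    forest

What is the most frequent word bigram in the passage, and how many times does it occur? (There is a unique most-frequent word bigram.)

Bigram frequencies (highest first):
  give dog: 2
  give forest: 1
  forest follow: 1
  follow dog: 1
  dog give: 1
  give give: 1
  … (10 more, each ≤ 1)

"give dog", 2 times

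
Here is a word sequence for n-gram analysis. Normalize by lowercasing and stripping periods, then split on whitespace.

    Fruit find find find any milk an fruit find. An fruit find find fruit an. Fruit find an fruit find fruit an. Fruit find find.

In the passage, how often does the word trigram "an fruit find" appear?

5

Scanning the 23 overlapping trigram windows for "an fruit find":
  position 7–9: an fruit find
  position 10–12: an fruit find
  position 15–17: an fruit find
  position 18–20: an fruit find
  position 22–24: an fruit find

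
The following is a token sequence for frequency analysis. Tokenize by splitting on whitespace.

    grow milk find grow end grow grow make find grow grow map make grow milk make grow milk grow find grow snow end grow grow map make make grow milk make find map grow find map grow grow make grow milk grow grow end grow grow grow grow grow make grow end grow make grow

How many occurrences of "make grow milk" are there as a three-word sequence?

Scanning the 53 overlapping trigram windows for "make grow milk":
  position 13–15: make grow milk
  position 16–18: make grow milk
  position 28–30: make grow milk
  position 39–41: make grow milk

4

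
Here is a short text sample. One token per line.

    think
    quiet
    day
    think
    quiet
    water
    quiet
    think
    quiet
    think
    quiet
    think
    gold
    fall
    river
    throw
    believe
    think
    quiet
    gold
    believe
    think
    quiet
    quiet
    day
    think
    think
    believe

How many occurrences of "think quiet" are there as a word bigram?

6

Scanning the 27 overlapping bigram windows for "think quiet":
  position 1–2: think quiet
  position 4–5: think quiet
  position 8–9: think quiet
  position 10–11: think quiet
  position 18–19: think quiet
  position 22–23: think quiet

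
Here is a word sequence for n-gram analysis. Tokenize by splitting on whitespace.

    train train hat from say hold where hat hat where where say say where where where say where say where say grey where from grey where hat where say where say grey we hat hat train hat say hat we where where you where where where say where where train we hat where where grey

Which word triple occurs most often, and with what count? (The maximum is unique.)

Trigram frequencies (highest first):
  where say where: 4
  where where say: 3
  say where say: 3
  hat where where: 2
  say where where: 2
  where where where: 2
  … (36 more, each ≤ 2)

"where say where", 4 times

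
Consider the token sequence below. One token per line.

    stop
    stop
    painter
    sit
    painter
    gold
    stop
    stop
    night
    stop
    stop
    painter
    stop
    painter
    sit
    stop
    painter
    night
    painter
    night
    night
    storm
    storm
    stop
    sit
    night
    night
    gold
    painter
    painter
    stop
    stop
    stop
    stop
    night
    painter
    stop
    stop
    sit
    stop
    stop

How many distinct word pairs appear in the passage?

21

41 tokens → 40 bigram windows in total.
Repeated bigrams (each contributes count−1 duplicates):
  stop stop: 8
  stop painter: 4
  painter stop: 3
  night night: 2
  night painter: 2
  painter night: 2
  painter sit: 2
  sit stop: 2
  … (2 more repeated)
19 duplicate windows → 40 − 19 = 21 distinct.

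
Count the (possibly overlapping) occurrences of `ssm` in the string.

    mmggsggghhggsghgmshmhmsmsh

Sliding a length-3 window over the 26 characters (24 positions):
  (no match at any position)

0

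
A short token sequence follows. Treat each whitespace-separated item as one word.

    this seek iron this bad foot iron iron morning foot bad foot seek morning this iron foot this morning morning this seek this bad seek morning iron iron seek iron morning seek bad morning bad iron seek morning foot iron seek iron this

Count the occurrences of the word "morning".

8

Scanning the 43 tokens for "morning":
  position 9: morning
  position 14: morning
  position 19: morning
  position 20: morning
  position 26: morning
  position 31: morning
  position 34: morning
  position 38: morning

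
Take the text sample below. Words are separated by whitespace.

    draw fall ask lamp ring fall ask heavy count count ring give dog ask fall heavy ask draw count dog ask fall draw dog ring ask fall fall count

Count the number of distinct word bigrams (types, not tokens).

29 tokens → 28 bigram windows in total.
Repeated bigrams (each contributes count−1 duplicates):
  ask fall: 3
  dog ask: 2
  fall ask: 2
4 duplicate windows → 28 − 4 = 24 distinct.

24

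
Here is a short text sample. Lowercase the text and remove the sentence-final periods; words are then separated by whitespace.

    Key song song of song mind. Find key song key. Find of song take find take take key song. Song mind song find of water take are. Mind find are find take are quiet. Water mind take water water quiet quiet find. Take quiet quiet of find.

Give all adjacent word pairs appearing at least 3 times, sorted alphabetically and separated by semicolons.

Bigram counts meeting the condition (at least 3 times):
  find take: 3
  key song: 3

find take; key song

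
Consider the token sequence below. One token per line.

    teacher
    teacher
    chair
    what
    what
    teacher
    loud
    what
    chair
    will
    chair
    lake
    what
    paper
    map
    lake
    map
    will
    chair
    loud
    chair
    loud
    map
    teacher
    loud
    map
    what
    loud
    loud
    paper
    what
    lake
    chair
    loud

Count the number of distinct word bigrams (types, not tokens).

28

34 tokens → 33 bigram windows in total.
Repeated bigrams (each contributes count−1 duplicates):
  chair loud: 3
  loud map: 2
  teacher loud: 2
  will chair: 2
5 duplicate windows → 33 − 5 = 28 distinct.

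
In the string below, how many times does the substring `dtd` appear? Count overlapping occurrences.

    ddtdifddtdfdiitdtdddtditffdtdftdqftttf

Sliding a length-3 window over the 38 characters (36 positions):
  position 2–4: dtd
  position 8–10: dtd
  position 16–18: dtd
  position 20–22: dtd
  position 27–29: dtd

5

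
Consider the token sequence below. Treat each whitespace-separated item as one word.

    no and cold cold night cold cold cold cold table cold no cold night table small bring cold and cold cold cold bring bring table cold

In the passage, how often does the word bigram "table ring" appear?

0

Scanning the 25 overlapping bigram windows for "table ring":
  (none found)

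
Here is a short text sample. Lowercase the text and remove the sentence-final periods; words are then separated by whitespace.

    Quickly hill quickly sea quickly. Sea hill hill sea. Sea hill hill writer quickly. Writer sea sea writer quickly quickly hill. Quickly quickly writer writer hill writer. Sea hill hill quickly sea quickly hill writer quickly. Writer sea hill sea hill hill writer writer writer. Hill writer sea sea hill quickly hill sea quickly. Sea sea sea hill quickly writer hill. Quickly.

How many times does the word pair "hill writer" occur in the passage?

Scanning the 61 overlapping bigram windows for "hill writer":
  position 12–13: hill writer
  position 26–27: hill writer
  position 34–35: hill writer
  position 42–43: hill writer
  position 46–47: hill writer

5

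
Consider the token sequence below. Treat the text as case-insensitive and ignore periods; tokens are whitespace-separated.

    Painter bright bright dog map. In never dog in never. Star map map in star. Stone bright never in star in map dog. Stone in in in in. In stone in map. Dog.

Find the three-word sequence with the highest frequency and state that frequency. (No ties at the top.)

Trigram frequencies (highest first):
  in in in: 3
  in map dog: 2
  painter bright bright: 1
  bright bright dog: 1
  bright dog map: 1
  dog map in: 1
  … (22 more, each ≤ 1)

"in in in", 3 times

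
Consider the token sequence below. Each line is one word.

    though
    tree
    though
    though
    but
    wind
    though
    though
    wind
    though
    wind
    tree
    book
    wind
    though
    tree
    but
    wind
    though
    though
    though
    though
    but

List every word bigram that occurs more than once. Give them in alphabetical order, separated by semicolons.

Bigram counts meeting the condition (more than once):
  but wind: 2
  though but: 2
  though though: 5
  though tree: 2
  though wind: 2
  wind though: 4

but wind; though but; though though; though tree; though wind; wind though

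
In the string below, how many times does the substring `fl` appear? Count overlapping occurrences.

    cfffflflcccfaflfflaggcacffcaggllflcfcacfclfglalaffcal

5

Sliding a length-2 window over the 53 characters (52 positions):
  position 5–6: fl
  position 7–8: fl
  position 14–15: fl
  position 17–18: fl
  position 33–34: fl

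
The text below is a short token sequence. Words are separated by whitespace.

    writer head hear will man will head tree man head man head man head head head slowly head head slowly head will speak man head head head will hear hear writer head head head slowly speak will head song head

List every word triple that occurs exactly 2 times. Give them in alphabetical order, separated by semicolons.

head man head; head slowly head; man head head; man head man

Trigram counts meeting the condition (exactly 2 times):
  head man head: 2
  head slowly head: 2
  man head head: 2
  man head man: 2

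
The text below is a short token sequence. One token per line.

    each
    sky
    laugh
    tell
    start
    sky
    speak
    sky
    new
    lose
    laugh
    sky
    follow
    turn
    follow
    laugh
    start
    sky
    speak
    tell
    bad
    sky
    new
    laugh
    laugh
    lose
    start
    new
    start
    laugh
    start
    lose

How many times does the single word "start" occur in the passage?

5

Scanning the 32 tokens for "start":
  position 5: start
  position 17: start
  position 27: start
  position 29: start
  position 31: start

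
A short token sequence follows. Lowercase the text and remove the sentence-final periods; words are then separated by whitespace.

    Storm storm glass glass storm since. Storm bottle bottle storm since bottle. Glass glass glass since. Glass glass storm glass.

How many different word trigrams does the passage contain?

20 tokens → 18 trigram windows in total.
Repeated trigrams (each contributes count−1 duplicates):
  glass glass storm: 2
1 duplicate windows → 18 − 1 = 17 distinct.

17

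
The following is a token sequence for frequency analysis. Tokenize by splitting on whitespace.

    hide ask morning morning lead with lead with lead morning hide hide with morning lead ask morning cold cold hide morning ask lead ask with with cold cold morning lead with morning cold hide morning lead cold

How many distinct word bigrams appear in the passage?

23

37 tokens → 36 bigram windows in total.
Repeated bigrams (each contributes count−1 duplicates):
  morning lead: 4
  lead with: 3
  ask morning: 2
  cold cold: 2
  cold hide: 2
  hide morning: 2
  lead ask: 2
  morning cold: 2
  … (2 more repeated)
13 duplicate windows → 36 − 13 = 23 distinct.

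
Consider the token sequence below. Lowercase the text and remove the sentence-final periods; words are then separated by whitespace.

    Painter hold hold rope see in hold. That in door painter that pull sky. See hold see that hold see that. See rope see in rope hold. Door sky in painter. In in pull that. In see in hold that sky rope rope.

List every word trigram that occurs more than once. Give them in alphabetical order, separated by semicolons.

hold see that; in hold that; rope see in; see in hold

Trigram counts meeting the condition (more than once):
  hold see that: 2
  in hold that: 2
  rope see in: 2
  see in hold: 2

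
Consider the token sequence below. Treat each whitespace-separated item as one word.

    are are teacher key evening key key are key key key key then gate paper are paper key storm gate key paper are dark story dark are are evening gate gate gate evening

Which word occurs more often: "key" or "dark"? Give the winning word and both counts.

"key" (9 vs 2)

"key": 9 occurrences
"dark": 2 occurrences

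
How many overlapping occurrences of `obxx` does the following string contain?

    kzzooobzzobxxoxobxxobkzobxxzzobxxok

Sliding a length-4 window over the 35 characters (32 positions):
  position 10–13: obxx
  position 16–19: obxx
  position 24–27: obxx
  position 30–33: obxx

4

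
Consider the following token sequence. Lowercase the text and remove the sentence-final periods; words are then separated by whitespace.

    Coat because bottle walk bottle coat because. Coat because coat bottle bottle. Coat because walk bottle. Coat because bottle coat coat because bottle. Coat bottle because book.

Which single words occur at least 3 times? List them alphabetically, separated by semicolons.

because; bottle; coat

Unigram counts meeting the condition (at least 3 times):
  because: 7
  bottle: 8
  coat: 9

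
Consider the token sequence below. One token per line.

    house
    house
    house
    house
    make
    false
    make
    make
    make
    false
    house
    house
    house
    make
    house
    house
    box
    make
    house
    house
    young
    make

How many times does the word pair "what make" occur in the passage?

0

Scanning the 21 overlapping bigram windows for "what make":
  (none found)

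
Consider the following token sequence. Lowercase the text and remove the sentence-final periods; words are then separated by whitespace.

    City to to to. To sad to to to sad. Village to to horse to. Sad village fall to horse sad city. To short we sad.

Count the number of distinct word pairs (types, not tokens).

15

26 tokens → 25 bigram windows in total.
Repeated bigrams (each contributes count−1 duplicates):
  to to: 6
  to sad: 3
  city to: 2
  sad village: 2
  to horse: 2
10 duplicate windows → 25 − 10 = 15 distinct.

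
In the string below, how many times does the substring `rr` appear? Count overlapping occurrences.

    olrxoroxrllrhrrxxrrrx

3

Sliding a length-2 window over the 21 characters (20 positions):
  position 14–15: rr
  position 18–19: rr
  position 19–20: rr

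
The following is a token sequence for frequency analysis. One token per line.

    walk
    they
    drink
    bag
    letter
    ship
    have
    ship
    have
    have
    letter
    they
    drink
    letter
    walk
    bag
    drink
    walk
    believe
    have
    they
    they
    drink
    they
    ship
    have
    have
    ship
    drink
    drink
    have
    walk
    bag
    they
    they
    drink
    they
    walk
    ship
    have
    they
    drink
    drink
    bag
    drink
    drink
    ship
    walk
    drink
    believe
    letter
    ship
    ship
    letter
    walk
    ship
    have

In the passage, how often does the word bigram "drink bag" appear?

Scanning the 56 overlapping bigram windows for "drink bag":
  position 3–4: drink bag
  position 43–44: drink bag

2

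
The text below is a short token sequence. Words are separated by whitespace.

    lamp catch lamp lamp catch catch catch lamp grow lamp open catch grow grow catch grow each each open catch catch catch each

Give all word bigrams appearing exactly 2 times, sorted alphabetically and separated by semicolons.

catch grow; catch lamp; lamp catch; open catch

Bigram counts meeting the condition (exactly 2 times):
  catch grow: 2
  catch lamp: 2
  lamp catch: 2
  open catch: 2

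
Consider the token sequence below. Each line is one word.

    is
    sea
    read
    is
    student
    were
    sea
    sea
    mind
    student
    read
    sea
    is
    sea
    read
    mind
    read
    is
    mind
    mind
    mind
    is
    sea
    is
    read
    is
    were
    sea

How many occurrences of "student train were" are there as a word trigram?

Scanning the 26 overlapping trigram windows for "student train were":
  (none found)

0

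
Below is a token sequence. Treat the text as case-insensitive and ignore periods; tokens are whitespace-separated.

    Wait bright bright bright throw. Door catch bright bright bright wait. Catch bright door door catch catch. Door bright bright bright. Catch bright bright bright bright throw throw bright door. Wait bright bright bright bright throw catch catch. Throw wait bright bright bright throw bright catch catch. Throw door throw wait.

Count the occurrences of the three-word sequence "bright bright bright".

Scanning the 49 overlapping trigram windows for "bright bright bright":
  position 2–4: bright bright bright
  position 8–10: bright bright bright
  position 19–21: bright bright bright
  position 23–25: bright bright bright
  position 24–26: bright bright bright
  position 32–34: bright bright bright
  position 33–35: bright bright bright
  position 41–43: bright bright bright

8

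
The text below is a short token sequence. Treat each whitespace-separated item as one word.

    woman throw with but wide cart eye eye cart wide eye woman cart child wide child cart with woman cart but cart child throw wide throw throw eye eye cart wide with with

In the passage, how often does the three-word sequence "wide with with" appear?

1

Scanning the 31 overlapping trigram windows for "wide with with":
  position 31–33: wide with with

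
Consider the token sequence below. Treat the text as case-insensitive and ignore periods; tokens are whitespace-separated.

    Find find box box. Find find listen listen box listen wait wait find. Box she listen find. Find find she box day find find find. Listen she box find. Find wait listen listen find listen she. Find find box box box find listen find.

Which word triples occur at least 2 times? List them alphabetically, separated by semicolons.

box box find; box find find; find box box; find find box; find find find; find find listen; find listen she

Trigram counts meeting the condition (at least 2 times):
  box box find: 2
  box find find: 2
  find box box: 2
  find find box: 2
  find find find: 2
  find find listen: 2
  find listen she: 2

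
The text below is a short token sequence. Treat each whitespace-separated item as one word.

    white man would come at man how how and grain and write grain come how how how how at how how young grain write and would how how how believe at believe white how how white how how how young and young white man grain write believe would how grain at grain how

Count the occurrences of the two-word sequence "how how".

10

Scanning the 52 overlapping bigram windows for "how how":
  position 7–8: how how
  position 15–16: how how
  position 16–17: how how
  position 17–18: how how
  position 20–21: how how
  position 27–28: how how
  position 28–29: how how
  position 34–35: how how
  position 37–38: how how
  position 38–39: how how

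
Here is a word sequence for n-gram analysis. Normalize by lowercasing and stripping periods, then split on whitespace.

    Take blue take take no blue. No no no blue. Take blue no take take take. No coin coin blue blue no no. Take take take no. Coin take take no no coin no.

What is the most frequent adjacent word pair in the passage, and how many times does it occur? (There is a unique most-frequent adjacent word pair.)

"take take", 6 times

Bigram frequencies (highest first):
  take take: 6
  take no: 4
  no no: 4
  blue no: 3
  no coin: 3
  take blue: 2
  … (8 more, each ≤ 2)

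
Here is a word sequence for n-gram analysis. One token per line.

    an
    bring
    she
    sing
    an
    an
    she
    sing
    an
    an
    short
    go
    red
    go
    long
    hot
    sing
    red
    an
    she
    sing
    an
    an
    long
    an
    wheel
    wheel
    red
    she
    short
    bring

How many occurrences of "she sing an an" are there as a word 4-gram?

3

Scanning the 28 overlapping 4-gram windows for "she sing an an":
  position 3–6: she sing an an
  position 7–10: she sing an an
  position 20–23: she sing an an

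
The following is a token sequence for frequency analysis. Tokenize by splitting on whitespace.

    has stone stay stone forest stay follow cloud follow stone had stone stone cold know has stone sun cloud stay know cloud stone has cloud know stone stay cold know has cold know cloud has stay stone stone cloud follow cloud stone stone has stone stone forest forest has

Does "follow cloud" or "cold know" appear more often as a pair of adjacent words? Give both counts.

"follow cloud": 2 occurrences
"cold know": 3 occurrences

"cold know" (3 vs 2)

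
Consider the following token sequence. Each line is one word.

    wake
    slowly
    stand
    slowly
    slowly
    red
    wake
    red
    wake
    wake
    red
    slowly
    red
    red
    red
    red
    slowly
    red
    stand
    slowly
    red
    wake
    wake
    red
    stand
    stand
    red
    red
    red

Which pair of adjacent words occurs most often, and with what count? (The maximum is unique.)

Bigram frequencies (highest first):
  red red: 5
  slowly red: 4
  red wake: 3
  wake red: 3
  stand slowly: 2
  wake wake: 2
  … (7 more, each ≤ 2)

"red red", 5 times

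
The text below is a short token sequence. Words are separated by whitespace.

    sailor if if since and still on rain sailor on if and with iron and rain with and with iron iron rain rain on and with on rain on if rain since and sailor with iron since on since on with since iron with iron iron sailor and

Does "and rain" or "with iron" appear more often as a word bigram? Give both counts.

"and rain": 1 occurrence
"with iron": 4 occurrences

"with iron" (4 vs 1)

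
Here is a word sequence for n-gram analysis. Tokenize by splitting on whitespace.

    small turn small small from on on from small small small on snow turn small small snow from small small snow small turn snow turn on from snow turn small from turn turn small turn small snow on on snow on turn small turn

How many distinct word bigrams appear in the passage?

44 tokens → 43 bigram windows in total.
Repeated bigrams (each contributes count−1 duplicates):
  turn small: 6
  small small: 5
  small turn: 4
  small snow: 3
  snow turn: 3
  from small: 2
  on from: 2
  on on: 2
  … (3 more repeated)
22 duplicate windows → 43 − 22 = 21 distinct.

21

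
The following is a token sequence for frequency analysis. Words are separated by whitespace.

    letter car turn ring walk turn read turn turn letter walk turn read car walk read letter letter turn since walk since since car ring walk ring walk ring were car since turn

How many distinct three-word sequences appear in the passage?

29

33 tokens → 31 trigram windows in total.
Repeated trigrams (each contributes count−1 duplicates):
  ring walk ring: 2
  walk turn read: 2
2 duplicate windows → 31 − 2 = 29 distinct.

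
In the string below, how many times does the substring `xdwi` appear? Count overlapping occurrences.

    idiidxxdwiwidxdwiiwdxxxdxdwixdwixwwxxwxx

Sliding a length-4 window over the 40 characters (37 positions):
  position 7–10: xdwi
  position 14–17: xdwi
  position 25–28: xdwi
  position 29–32: xdwi

4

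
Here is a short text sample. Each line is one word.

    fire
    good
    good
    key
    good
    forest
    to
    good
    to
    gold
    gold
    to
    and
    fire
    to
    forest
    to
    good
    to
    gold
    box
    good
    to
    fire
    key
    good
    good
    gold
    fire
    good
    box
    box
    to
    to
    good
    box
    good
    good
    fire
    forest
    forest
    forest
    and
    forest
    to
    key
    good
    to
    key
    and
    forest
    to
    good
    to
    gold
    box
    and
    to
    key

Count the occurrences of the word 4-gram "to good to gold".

Scanning the 56 overlapping 4-gram windows for "to good to gold":
  position 7–10: to good to gold
  position 17–20: to good to gold
  position 52–55: to good to gold

3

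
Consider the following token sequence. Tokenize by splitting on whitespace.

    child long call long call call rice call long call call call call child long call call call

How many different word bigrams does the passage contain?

18 tokens → 17 bigram windows in total.
Repeated bigrams (each contributes count−1 duplicates):
  call call: 6
  long call: 4
  call long: 2
  child long: 2
10 duplicate windows → 17 − 10 = 7 distinct.

7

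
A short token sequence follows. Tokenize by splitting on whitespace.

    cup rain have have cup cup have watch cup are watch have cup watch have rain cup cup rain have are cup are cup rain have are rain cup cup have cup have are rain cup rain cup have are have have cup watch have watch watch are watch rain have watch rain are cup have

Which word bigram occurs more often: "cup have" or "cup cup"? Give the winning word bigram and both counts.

"cup have" (5 vs 3)

"cup have": 5 occurrences
"cup cup": 3 occurrences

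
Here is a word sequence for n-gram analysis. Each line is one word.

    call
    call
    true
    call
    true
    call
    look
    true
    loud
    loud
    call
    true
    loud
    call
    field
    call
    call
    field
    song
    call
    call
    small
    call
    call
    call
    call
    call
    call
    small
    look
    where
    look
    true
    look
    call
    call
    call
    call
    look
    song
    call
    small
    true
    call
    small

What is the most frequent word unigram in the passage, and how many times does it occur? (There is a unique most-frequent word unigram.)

Unigram frequencies (highest first):
  call: 22
  true: 6
  look: 5
  small: 4
  loud: 3
  field: 2
  … (2 more, each ≤ 2)

"call", 22 times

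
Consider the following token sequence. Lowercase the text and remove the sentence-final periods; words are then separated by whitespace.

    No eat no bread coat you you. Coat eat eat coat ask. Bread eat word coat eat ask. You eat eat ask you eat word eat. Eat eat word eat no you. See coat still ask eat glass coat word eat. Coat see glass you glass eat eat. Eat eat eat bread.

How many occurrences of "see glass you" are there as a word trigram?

Scanning the 50 overlapping trigram windows for "see glass you":
  position 43–45: see glass you

1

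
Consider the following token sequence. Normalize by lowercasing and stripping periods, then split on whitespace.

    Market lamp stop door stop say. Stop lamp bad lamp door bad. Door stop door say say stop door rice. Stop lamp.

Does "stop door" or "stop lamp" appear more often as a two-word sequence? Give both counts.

"stop door": 3 occurrences
"stop lamp": 2 occurrences

"stop door" (3 vs 2)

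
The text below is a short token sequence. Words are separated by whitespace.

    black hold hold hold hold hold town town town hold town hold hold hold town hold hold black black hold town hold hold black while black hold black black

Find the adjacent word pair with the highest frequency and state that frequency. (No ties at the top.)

"hold hold", 8 times

Bigram frequencies (highest first):
  hold hold: 8
  hold town: 4
  town hold: 4
  black hold: 3
  hold black: 3
  town town: 2
  … (3 more, each ≤ 2)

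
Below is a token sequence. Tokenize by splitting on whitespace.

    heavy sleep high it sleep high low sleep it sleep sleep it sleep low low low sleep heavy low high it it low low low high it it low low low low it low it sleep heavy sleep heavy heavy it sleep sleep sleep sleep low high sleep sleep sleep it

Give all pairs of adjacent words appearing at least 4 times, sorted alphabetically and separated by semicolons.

Bigram counts meeting the condition (at least 4 times):
  it sleep: 5
  low low: 7
  sleep sleep: 6

it sleep; low low; sleep sleep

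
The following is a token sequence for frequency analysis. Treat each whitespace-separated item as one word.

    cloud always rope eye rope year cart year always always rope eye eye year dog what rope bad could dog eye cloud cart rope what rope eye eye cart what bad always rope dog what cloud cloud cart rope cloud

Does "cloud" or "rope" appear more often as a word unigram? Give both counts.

"cloud": 5 occurrences
"rope": 8 occurrences

"rope" (8 vs 5)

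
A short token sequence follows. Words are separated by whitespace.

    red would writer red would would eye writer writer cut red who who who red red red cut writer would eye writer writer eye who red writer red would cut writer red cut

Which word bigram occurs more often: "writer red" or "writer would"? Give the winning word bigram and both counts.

"writer red" (3 vs 1)

"writer red": 3 occurrences
"writer would": 1 occurrence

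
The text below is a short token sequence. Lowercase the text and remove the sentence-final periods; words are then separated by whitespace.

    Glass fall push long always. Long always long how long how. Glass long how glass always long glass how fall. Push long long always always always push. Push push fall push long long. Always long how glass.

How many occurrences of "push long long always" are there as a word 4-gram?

2

Scanning the 34 overlapping 4-gram windows for "push long long always":
  position 21–24: push long long always
  position 31–34: push long long always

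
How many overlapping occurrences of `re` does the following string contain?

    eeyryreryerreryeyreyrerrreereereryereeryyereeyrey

Sliding a length-2 window over the 49 characters (48 positions):
  position 6–7: re
  position 12–13: re
  position 18–19: re
  position 21–22: re
  position 25–26: re
  position 28–29: re
  position 31–32: re
  position 36–37: re
  position 43–44: re
  position 47–48: re

10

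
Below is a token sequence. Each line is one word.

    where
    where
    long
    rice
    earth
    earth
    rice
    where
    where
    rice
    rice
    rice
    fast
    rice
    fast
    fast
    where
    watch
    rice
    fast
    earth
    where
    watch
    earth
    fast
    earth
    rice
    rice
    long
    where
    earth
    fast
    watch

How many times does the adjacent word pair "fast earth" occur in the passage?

Scanning the 32 overlapping bigram windows for "fast earth":
  position 20–21: fast earth
  position 25–26: fast earth

2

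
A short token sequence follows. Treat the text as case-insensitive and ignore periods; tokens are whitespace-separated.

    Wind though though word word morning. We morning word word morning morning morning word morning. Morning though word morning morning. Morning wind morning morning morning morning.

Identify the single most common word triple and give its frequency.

Trigram frequencies (highest first):
  morning morning morning: 4
  word morning morning: 3
  word word morning: 2
  wind though though: 1
  though though word: 1
  though word word: 1
  … (12 more, each ≤ 1)

"morning morning morning", 4 times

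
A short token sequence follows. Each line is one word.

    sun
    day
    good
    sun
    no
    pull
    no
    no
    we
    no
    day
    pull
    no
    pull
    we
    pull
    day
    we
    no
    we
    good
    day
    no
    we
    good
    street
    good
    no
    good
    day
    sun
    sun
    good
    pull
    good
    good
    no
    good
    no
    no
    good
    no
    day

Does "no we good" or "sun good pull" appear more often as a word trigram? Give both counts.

"no we good": 2 occurrences
"sun good pull": 1 occurrence

"no we good" (2 vs 1)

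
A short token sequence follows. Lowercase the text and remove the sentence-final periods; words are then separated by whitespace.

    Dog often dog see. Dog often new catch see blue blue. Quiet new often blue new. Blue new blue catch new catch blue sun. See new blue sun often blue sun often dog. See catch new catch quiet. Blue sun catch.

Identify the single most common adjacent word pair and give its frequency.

Bigram frequencies (highest first):
  blue sun: 4
  new catch: 3
  new blue: 3
  dog often: 2
  often dog: 2
  dog see: 2
  … (20 more, each ≤ 2)

"blue sun", 4 times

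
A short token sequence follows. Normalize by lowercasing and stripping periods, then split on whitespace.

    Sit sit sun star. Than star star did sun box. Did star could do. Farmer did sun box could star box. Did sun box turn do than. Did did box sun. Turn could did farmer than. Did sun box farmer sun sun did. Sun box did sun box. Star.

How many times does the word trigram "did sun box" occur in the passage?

Scanning the 47 overlapping trigram windows for "did sun box":
  position 8–10: did sun box
  position 16–18: did sun box
  position 22–24: did sun box
  position 37–39: did sun box
  position 43–45: did sun box
  position 46–48: did sun box

6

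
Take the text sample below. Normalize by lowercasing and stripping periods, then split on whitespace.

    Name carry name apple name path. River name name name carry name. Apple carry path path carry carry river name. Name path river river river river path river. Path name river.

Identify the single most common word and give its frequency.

Unigram frequencies (highest first):
  name: 10
  river: 8
  path: 6
  carry: 5
  apple: 2

"name", 10 times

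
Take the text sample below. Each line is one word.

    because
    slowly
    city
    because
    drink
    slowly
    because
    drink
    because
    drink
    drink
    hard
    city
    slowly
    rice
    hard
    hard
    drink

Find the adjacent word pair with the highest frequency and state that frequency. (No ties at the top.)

"because drink", 3 times

Bigram frequencies (highest first):
  because drink: 3
  because slowly: 1
  slowly city: 1
  city because: 1
  drink slowly: 1
  slowly because: 1
  … (9 more, each ≤ 1)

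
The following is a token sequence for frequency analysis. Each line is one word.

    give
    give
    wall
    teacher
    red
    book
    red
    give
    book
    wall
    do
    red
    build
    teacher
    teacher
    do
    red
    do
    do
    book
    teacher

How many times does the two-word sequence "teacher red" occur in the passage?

1

Scanning the 20 overlapping bigram windows for "teacher red":
  position 4–5: teacher red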